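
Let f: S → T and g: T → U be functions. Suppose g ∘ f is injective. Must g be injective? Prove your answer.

not injective

No. Take S = {1, 2}, T = {1, 2, 3}, U = {1, 2, 3}, f(a) = a for each a ∈ S, and g(b) = 2 if b ∈ {2, 3} else g(b) = b.
Then g ∘ f = f is injective (S ⊂ T and f is the inclusion), but g(2) = g(3) = 2 with 2 ≠ 3, so g is not injective.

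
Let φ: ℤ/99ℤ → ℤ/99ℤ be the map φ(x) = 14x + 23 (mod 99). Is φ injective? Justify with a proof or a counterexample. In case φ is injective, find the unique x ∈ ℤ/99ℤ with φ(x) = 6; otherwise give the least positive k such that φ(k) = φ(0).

Suppose φ(a) = φ(b) in ℤ/99ℤ. Then 14a + 23 ≡ 14b + 23 (mod 99), so 14(a − b) ≡ 0 (mod 99).
Since gcd(14, 99) = 1, 14 is invertible modulo 99, hence a − b ≡ 0 (mod 99), i.e. a = b.
Therefore φ is injective.
We now compute 14⁻¹ mod 99 explicitly. Euclid's algorithm: 99 = 7·14 + 1; back-substituting gives 1 = 92·14 − 13·99, so 14⁻¹ ≡ 92 (mod 99).
Since φ is injective, we compute φ⁻¹(6): solve 14x + 23 ≡ 6 (mod 99), i.e. 14x ≡ 82 (mod 99).
Multiplying by 14⁻¹ = 92 gives x ≡ 92·82 = 7544 = 76·99 + 20 ≡ 20 (mod 99).
Check: φ(20) = 14·20 + 23 = 303 = 3·99 + 6 ≡ 6 (mod 99).

20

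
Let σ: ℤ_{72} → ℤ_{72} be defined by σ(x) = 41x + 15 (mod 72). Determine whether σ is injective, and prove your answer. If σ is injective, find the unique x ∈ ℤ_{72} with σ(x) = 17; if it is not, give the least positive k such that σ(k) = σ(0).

58

If σ(s) = σ(t), then 41s ≡ 41t (mod 72). Because gcd(41, 72) = 1, we may cancel 41 to get s ≡ t (mod 72).
Thus σ is injective.
We now compute 41⁻¹ mod 72 explicitly. Euclid's algorithm: 72 = 1·41 + 31, 41 = 1·31 + 10, 31 = 3·10 + 1; back-substituting gives 1 = 65·41 − 37·72, so 41⁻¹ ≡ 65 (mod 72).
Since σ is injective, we compute σ⁻¹(17): solve 41x + 15 ≡ 17 (mod 72), i.e. 41x ≡ 2 (mod 72).
Multiplying by 41⁻¹ = 65 gives x ≡ 65·2 = 130 = 1·72 + 58 ≡ 58 (mod 72).
Check: σ(58) = 41·58 + 15 = 2393 = 33·72 + 17 ≡ 17 (mod 72).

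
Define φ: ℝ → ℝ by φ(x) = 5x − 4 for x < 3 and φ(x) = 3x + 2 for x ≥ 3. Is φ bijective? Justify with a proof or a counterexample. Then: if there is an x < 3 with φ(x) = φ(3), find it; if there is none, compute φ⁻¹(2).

6/5

Both pieces are strictly increasing (slopes 5 and 3), so each is injective on its own interval.
The left piece maps (−∞, 3) onto (−∞, 11); the right piece maps [3, ∞) onto [11, ∞).
Since 11 = 11, the images partition ℝ: φ is injective and surjective, hence bijective.
Because the two images are disjoint, no x < 3 has φ(x) = φ(3), so we compute φ⁻¹(2): 2 lies in (−∞, 11), so solve 5x − 4 = 2: x = (2 + 4)/5 = 6/5.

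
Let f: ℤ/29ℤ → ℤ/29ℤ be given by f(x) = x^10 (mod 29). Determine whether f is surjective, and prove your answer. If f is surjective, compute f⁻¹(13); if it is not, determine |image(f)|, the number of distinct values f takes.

15

f(14): Repeated squaring mod 29: 14^1 ≡ 14, 14^2 ≡ 14² = 196 ≡ 22, 14^4 ≡ 22² = 484 ≡ 20, 14^8 ≡ 20² = 400 ≡ 23. Since 10 = 8 + 2, 14^10 ≡ 23·22: 23·22 = 506 ≡ 13. So 14^10 ≡ 13 (mod 29).
f(15): Repeated squaring mod 29: 15^1 ≡ 15, 15^2 ≡ 15² = 225 ≡ 22, 15^4 ≡ 22² = 484 ≡ 20, 15^8 ≡ 20² = 400 ≡ 23. Since 10 = 8 + 2, 15^10 ≡ 23·22: 23·22 = 506 ≡ 13. So 15^10 ≡ 13 (mod 29).
So f(14) = f(15) = 13 while 14 ≠ 15, therefore f is not injective.
A non-injective map from the 29-element set ℤ/29ℤ to itself takes at most 28 distinct values, so it cannot be surjective. Hence f is not surjective.
Since f is not surjective, we determine |image(f)|. Computing x^10 mod 29 for each x (by repeated squaring, reducing mod 29 at every step), the values f(0), f(1), …, f(28) are: 0, 1, 9, 5, 23, 20, 16, 24, 4, 25, 6, 22, 28, 7, 13, 13, 7, 28, 22, 6, 25, 4, 24, 16, 20, 23, 5, 9, 1.
The distinct values are {0, 1, 4, 5, 6, 7, 9, 13, 16, 20, 22, 23, 24, 25, 28}; there are 15 of them.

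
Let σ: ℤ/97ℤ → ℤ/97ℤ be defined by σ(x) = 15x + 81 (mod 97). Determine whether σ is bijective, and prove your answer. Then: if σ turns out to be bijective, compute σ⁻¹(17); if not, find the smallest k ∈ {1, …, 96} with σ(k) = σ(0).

Suppose σ(a) = σ(b) in ℤ/97ℤ. Then 15a + 81 ≡ 15b + 81 (mod 97), so 15(a − b) ≡ 0 (mod 97).
Since gcd(15, 97) = 1, 15 is invertible modulo 97, hence a − b ≡ 0 (mod 97), i.e. a = b.
We now compute 15⁻¹ mod 97 explicitly. Euclid's algorithm: 97 = 6·15 + 7, 15 = 2·7 + 1; back-substituting gives 1 = 13·15 − 2·97, so 15⁻¹ ≡ 13 (mod 97).
For any y ∈ ℤ/97ℤ, x = 13(y − 81) mod 97 satisfies σ(x) = 15·13(y − 81) + 81 ≡ y (since 15·13 ≡ 1 mod 97). So every y has a preimage.
Therefore σ is bijective.
Since σ is bijective, we find σ⁻¹(17): we need 15x ≡ 17 − 81 ≡ 33 (mod 97). Using 15⁻¹ = 13: x ≡ 13·33 = 429 = 4·97 + 41, so x = 41.
Check: σ(41) = 15·41 + 81 = 696 = 7·97 + 17 ≡ 17 (mod 97).

41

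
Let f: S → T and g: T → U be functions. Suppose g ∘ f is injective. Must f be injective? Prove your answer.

Suppose f(u) = f(v). Applying g: (g ∘ f)(u) = (g ∘ f)(v). Since g ∘ f is injective, u = v. So f is injective.

injective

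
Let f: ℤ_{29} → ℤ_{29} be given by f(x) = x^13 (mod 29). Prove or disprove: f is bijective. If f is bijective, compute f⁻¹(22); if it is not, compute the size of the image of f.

4

Since 29 is prime, the nonzero elements of ℤ_{29} form a cyclic group of order 28.
As gcd(13, 28) = 1, raising to the 13th power is a bijection on this group: if s^13 ≡ t^13 then (st^{−1})^13 = 1, and the only element of order dividing gcd(13, 28) = 1 is 1, so s = t.
With f(0) = 0 this makes f injective on all of ℤ_{29}, hence bijective (finite equal-size domain and codomain). In particular f is bijective.
Since f is bijective, we find the preimage of 22. The inverse of x ↦ x^13 on (ℤ_{29})^× is x ↦ x^13, because 13·13 = 169 = 6·28 + 1 ≡ 1 (mod 28) and x^{28} = 1 for x ≠ 0 (Fermat). So f⁻¹(22) = 22^13 mod 29.
Repeated squaring mod 29: 22^1 ≡ 22, 22^2 ≡ 22² = 484 ≡ 20, 22^4 ≡ 20² = 400 ≡ 23, 22^8 ≡ 23² = 529 ≡ 7. Since 13 = 8 + 4 + 1, 22^13 ≡ 7·23·22: 7·23 = 161 ≡ 16, then 16·22 = 352 ≡ 4. So 22^13 ≡ 4 (mod 29).
Hence f⁻¹(22) = 4.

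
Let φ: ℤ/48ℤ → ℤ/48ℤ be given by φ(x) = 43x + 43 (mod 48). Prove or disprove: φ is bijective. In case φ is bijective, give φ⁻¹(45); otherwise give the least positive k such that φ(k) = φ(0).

If φ(a) = φ(b), then 43a ≡ 43b (mod 48). Because gcd(43, 48) = 1, we may cancel 43 to get a ≡ b (mod 48).
We now compute 43⁻¹ mod 48 explicitly. Euclid's algorithm: 48 = 1·43 + 5, 43 = 8·5 + 3, 5 = 1·3 + 2, 3 = 1·2 + 1; back-substituting gives 1 = 19·43 − 17·48, so 43⁻¹ ≡ 19 (mod 48).
Then y ↦ 19(y − 43) is a two-sided inverse to φ, so every y ∈ ℤ/48ℤ has a preimage.
Thus φ is bijective.
Since φ is bijective, we compute φ⁻¹(45): solve 43x + 43 ≡ 45 (mod 48), i.e. 43x ≡ 2 (mod 48).
Multiplying by 43⁻¹ = 19 gives x ≡ 19·2 = 38 ≡ 38 (mod 48).
Check: φ(38) = 43·38 + 43 = 1677 = 34·48 + 45 ≡ 45 (mod 48).

38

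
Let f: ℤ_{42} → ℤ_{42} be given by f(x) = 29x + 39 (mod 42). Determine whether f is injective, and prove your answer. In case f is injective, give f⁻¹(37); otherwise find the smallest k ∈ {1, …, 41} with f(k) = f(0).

Suppose f(u) = f(v) in ℤ_{42}. Then 29u + 39 ≡ 29v + 39 (mod 42), thus 29(u − v) ≡ 0 (mod 42).
Since gcd(29, 42) = 1, 29 is invertible modulo 42, therefore u − v ≡ 0 (mod 42), i.e. u = v.
Therefore f is injective.
We now compute 29⁻¹ mod 42 explicitly. Euclid's algorithm: 42 = 1·29 + 13, 29 = 2·13 + 3, 13 = 4·3 + 1; back-substituting gives 1 = 29·29 − 20·42, so 29⁻¹ ≡ 29 (mod 42).
Since f is injective, we compute f⁻¹(37): solve 29x + 39 ≡ 37 (mod 42), i.e. 29x ≡ 40 (mod 42).
Multiplying by 29⁻¹ = 29 gives x ≡ 29·40 = 1160 = 27·42 + 26 ≡ 26 (mod 42).
Check: f(26) = 29·26 + 39 = 793 = 18·42 + 37 ≡ 37 (mod 42).

26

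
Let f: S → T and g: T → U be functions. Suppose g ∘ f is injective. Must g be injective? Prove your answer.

not injective

No. Take S = {0, 1}, T = {0, 1, 2, 3}, U = {0, 1, 2, 3}, f(a) = a for each a ∈ S, and g(b) = 2 if b ∈ {2, 3} else g(b) = b.
Then g ∘ f = f is injective (S ⊂ T and f is the inclusion), but g(2) = g(3) = 2 with 2 ≠ 3, so g is not injective.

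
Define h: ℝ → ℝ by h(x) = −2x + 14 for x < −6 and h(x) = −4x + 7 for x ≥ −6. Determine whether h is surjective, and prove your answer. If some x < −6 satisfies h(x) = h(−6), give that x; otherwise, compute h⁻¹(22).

Both pieces are strictly decreasing (slopes −2 and −4), so each is injective on its own interval.
The left piece maps (−∞, −6) onto (26, ∞); the right piece maps [−6, ∞) onto (−∞, 31].
The union (26, ∞) ∪ (−∞, 31] covers ℝ, so h is surjective.
For the follow-up: the images overlap, so an x < −6 with h(x) = h(−6) exists. h(−6) = 31; solving −2x + 14 = 31 for x < −6 gives x = (31 − 14)/(−2) = −17/2.

-17/2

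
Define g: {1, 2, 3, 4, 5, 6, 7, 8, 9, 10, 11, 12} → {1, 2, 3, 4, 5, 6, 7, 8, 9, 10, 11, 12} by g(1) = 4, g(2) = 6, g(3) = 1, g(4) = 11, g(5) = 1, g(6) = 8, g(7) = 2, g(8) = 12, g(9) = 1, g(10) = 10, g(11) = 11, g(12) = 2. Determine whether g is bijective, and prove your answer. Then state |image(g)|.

g(3) = 1 = g(5) with 3 ≠ 5, so g is not injective, hence not bijective.
The image of g is {1, 2, 4, 6, 8, 10, 11, 12}, which has 8 elements.

8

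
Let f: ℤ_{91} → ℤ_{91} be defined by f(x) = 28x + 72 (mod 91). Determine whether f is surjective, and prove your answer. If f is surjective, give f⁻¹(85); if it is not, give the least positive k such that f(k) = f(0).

Recall that f is surjective if every y in the codomain equals f(x) for some x in the domain.
Since gcd(28, 91) = 7, we have 28x ≡ 0 (mod 7) for all x, so f(x) ≡ 2 (mod 7).
But 0 ≢ 2 (mod 7), so 0 ∈ ℤ_{91} has no preimage. So f is not surjective.
Since f is not surjective, we find the least positive k with f(k) = f(0): this means 28k ≡ 0 (mod 91), i.e. 91 ∣ 28k. Since gcd(28, 91) = 7, dividing through by 7 this holds exactly when 13 ∣ 4k, and as gcd(4, 13) = 1, exactly when 13 ∣ k.
The smallest positive such k is 13.

13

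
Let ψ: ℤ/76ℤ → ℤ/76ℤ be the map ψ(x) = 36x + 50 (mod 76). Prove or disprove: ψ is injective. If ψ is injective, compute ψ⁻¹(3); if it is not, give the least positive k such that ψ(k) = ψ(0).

19

We have gcd(36, 76) = 4 > 1. Taking s = 0 and t = 19: ψ(0) = 50 and ψ(19) = 36·19 + 50 = 734 ≡ 50 (mod 76).
So ψ(0) = ψ(19) while 0 ≠ 19, therefore ψ is not injective.
Since ψ is not injective, we find the least positive k with ψ(k) = ψ(0): this means 36k ≡ 0 (mod 76), i.e. 76 ∣ 36k. Since gcd(36, 76) = 4, dividing through by 4 this holds exactly when 19 ∣ 9k, and as gcd(9, 19) = 1, exactly when 19 ∣ k.
The smallest positive such k is 19.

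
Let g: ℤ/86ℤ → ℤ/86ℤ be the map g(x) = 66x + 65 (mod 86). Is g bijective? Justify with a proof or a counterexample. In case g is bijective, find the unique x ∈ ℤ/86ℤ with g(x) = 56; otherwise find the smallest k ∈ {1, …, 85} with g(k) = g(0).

43

We have gcd(66, 86) = 2 > 1. Taking u = 0 and v = 43: g(0) = 65 and g(43) = 66·43 + 65 = 2903 ≡ 65 (mod 86).
So g(0) = g(43) while 0 ≠ 43, thus g is not injective, hence not bijective.
Since g is not bijective, we find the least positive k with g(k) = g(0): this means 66k ≡ 0 (mod 86), i.e. 86 ∣ 66k. Since gcd(66, 86) = 2, dividing through by 2 this holds exactly when 43 ∣ 33k, and as gcd(33, 43) = 1, exactly when 43 ∣ k.
The smallest positive such k is 43.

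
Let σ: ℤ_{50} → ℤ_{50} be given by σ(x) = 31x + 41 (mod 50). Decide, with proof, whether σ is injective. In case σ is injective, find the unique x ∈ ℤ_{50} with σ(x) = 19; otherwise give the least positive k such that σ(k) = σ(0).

Recall that σ is injective if σ(s) = σ(t) implies s = t.
Suppose σ(s) = σ(t) in ℤ_{50}. Then 31s + 41 ≡ 31t + 41 (mod 50), therefore 31(s − t) ≡ 0 (mod 50).
Since gcd(31, 50) = 1, 31 is invertible modulo 50, therefore s − t ≡ 0 (mod 50), i.e. s = t.
Thus σ is injective.
We now compute 31⁻¹ mod 50 explicitly. Euclid's algorithm: 50 = 1·31 + 19, 31 = 1·19 + 12, 19 = 1·12 + 7, 12 = 1·7 + 5, 7 = 1·5 + 2, 5 = 2·2 + 1; back-substituting gives 1 = 21·31 − 13·50, so 31⁻¹ ≡ 21 (mod 50).
Since σ is injective, we find σ⁻¹(19): we need 31x ≡ 19 − 41 ≡ 28 (mod 50). Using 31⁻¹ = 21: x ≡ 21·28 = 588 = 11·50 + 38, so x = 38.
Check: σ(38) = 31·38 + 41 = 1219 = 24·50 + 19 ≡ 19 (mod 50).

38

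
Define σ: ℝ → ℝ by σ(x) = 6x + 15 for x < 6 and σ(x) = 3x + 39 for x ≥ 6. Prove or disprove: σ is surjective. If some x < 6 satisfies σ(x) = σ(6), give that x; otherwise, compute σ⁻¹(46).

Both pieces are strictly increasing (slopes 6 and 3), so each is injective on its own interval.
The left piece maps (−∞, 6) onto (−∞, 51); the right piece maps [6, ∞) onto [57, ∞).
The union (−∞, 51) ∪ [57, ∞) omits the interval between 51 and 57; in particular 51 has no preimage. So σ is not surjective.
Because the two images are disjoint, no x < 6 has σ(x) = σ(6), so we compute σ⁻¹(46): 46 lies in (−∞, 51), so solve 6x + 15 = 46: x = (46 − 15)/6 = 31/6.

31/6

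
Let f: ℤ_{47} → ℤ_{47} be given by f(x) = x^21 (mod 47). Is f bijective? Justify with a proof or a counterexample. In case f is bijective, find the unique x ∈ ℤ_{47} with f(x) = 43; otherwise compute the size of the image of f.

23

Since 47 is prime, the nonzero elements of ℤ_{47} form a cyclic group of order 46.
As gcd(21, 46) = 1, raising to the 21st power is a bijection on this group: if a^21 ≡ b^21 then (ab^{−1})^21 = 1, and the only element of order dividing gcd(21, 46) = 1 is 1, so a = b.
With f(0) = 0 this makes f injective on all of ℤ_{47}, hence bijective (finite equal-size domain and codomain). In particular f is bijective.
Since f is bijective, we find the preimage of 43. The inverse of x ↦ x^21 on (ℤ_{47})^× is x ↦ x^11, because 21·11 = 231 = 5·46 + 1 ≡ 1 (mod 46) and x^{46} = 1 for x ≠ 0 (Fermat). So f⁻¹(43) = 43^11 mod 47.
Repeated squaring mod 47: 43^1 ≡ 43, 43^2 ≡ 43² = 1849 ≡ 16, 43^4 ≡ 16² = 256 ≡ 21, 43^8 ≡ 21² = 441 ≡ 18. Since 11 = 8 + 2 + 1, 43^11 ≡ 18·16·43: 18·16 = 288 ≡ 6, then 6·43 = 258 ≡ 23. So 43^11 ≡ 23 (mod 47).
Hence f⁻¹(43) = 23.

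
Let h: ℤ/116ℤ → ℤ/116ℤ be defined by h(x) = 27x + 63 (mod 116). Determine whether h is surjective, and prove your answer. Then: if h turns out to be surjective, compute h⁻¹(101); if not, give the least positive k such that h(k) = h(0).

10

Recall: surjectivity means every element of the codomain has a preimage under h.
Since gcd(27, 116) = 1, 27 is invertible modulo 116. Euclid's algorithm: 116 = 4·27 + 8, 27 = 3·8 + 3, 8 = 2·3 + 2, 3 = 1·2 + 1; back-substituting gives 1 = 43·27 − 10·116, so 27⁻¹ ≡ 43 (mod 116).
For any y ∈ ℤ/116ℤ, x = 43(y − 63) mod 116 satisfies h(x) = 27·43(y − 63) + 63 ≡ y (since 27·43 ≡ 1 mod 116). So every y has a preimage.
Therefore h is surjective.
Since h is surjective, we compute h⁻¹(101): solve 27x + 63 ≡ 101 (mod 116), i.e. 27x ≡ 38 (mod 116).
Multiplying by 27⁻¹ = 43 gives x ≡ 43·38 = 1634 = 14·116 + 10 ≡ 10 (mod 116).
Check: h(10) = 27·10 + 63 = 333 = 2·116 + 101 ≡ 101 (mod 116).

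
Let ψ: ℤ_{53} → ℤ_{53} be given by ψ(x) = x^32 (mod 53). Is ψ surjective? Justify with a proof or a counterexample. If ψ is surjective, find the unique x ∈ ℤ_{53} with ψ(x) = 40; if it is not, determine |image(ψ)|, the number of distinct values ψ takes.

ψ(2): Repeated squaring mod 53: 2^1 ≡ 2, 2^2 ≡ 2² = 4, 2^4 ≡ 4² = 16, 2^8 ≡ 16² = 256 ≡ 44, 2^16 ≡ 44² = 1936 ≡ 28, 2^32 ≡ 28² = 784 ≡ 42. So 2^32 ≡ 42 (mod 53).
ψ(7): Repeated squaring mod 53: 7^1 ≡ 7, 7^2 ≡ 7² = 49, 7^4 ≡ 49² = 2401 ≡ 16, 7^8 ≡ 16² = 256 ≡ 44, 7^16 ≡ 44² = 1936 ≡ 28, 7^32 ≡ 28² = 784 ≡ 42. So 7^32 ≡ 42 (mod 53).
So ψ(2) = ψ(7) = 42 while 2 ≠ 7, therefore ψ is not injective.
A non-injective map from the 53-element set ℤ_{53} to itself takes at most 52 distinct values, so it cannot be surjective. So ψ is not surjective.
Since ψ is not surjective, we determine |image(ψ)|. Computing x^32 mod 53 for each x (by repeated squaring, reducing mod 53 at every step), the values ψ(0), ψ(1), …, ψ(52) are: 0, 1, 42, 13, 15, 10, 16, 42, 47, 10, 49, 36, 36, 46, 15, 24, 13, 44, 49, 46, 44, 16, 28, 1, 28, 47, 24, 24, 47, 28, 1, 28, 16, 44, 46, 49, 44, 13, 24, 15, 46, 36, 36, 49, 10, 47, 42, 16, 10, 15, 13, 42, 1.
The distinct values are {0, 1, 10, 13, 15, 16, 24, 28, 36, 42, 44, 46, 47, 49}; there are 14 of them.

14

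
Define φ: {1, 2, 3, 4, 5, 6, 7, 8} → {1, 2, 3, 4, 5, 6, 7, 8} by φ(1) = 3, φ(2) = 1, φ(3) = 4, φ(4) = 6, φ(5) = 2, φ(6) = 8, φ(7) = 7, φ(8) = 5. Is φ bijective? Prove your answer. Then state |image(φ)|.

The values 3, 1, 4, 6, 2, 8, 7, 5 are a permutation of {1, 2, 3, 4, 5, 6, 7, 8}: each element appears exactly once.
So φ is injective and surjective, hence bijective.
The image of φ is {1, 2, 3, 4, 5, 6, 7, 8}, which has 8 elements.

8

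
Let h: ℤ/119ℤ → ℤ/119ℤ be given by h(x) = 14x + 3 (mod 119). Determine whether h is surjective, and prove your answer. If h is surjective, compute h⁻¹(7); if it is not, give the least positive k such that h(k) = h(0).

17

Since gcd(14, 119) = 7, we have 14x ≡ 0 (mod 7) for all x, so h(x) ≡ 3 (mod 7).
But 0 ≢ 3 (mod 7), so 0 ∈ ℤ/119ℤ has no preimage. Hence h is not surjective.
Since h is not surjective, we find the least positive k with h(k) = h(0): this means 14k ≡ 0 (mod 119), i.e. 119 ∣ 14k. Since gcd(14, 119) = 7, dividing through by 7 this holds exactly when 17 ∣ 2k, and as gcd(2, 17) = 1, exactly when 17 ∣ k.
The smallest positive such k is 17.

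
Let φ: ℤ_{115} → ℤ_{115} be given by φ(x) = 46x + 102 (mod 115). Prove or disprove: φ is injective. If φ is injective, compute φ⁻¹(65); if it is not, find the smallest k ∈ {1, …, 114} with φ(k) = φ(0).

5

We have gcd(46, 115) = 23 > 1. Taking x_1 = 0 and x_2 = 5: φ(0) = 102 and φ(5) = 46·5 + 102 = 332 ≡ 102 (mod 115).
So φ(0) = φ(5) while 0 ≠ 5, so φ is not injective.
Since φ is not injective, we find the least positive k with φ(k) = φ(0): this means 46k ≡ 0 (mod 115), i.e. 115 ∣ 46k. Since gcd(46, 115) = 23, dividing through by 23 this holds exactly when 5 ∣ 2k, and as gcd(2, 5) = 1, exactly when 5 ∣ k.
The smallest positive such k is 5.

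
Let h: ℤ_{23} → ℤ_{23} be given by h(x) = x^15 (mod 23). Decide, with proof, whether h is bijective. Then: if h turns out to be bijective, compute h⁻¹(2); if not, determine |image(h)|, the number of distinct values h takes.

8

Since 23 is prime, the nonzero elements of ℤ_{23} form a cyclic group of order 22.
As gcd(15, 22) = 1, raising to the 15th power is a bijection on this group: if x_1^15 ≡ x_2^15 then (x_1x_2^{−1})^15 = 1, and the only element of order dividing gcd(15, 22) = 1 is 1, so x_1 = x_2.
With h(0) = 0 this makes h injective on all of ℤ_{23}, hence bijective (finite equal-size domain and codomain). In particular h is bijective.
Since h is bijective, we find the preimage of 2. The inverse of x ↦ x^15 on (ℤ_{23})^× is x ↦ x^3, because 15·3 = 45 = 2·22 + 1 ≡ 1 (mod 22) and x^{22} = 1 for x ≠ 0 (Fermat). So h⁻¹(2) = 2^3 mod 23.
Repeated squaring mod 23: 2^1 ≡ 2, 2^2 ≡ 2² = 4. Since 3 = 2 + 1, 2^3 ≡ 4·2: 4·2 = 8. So 2^3 ≡ 8 (mod 23).
Hence h⁻¹(2) = 8.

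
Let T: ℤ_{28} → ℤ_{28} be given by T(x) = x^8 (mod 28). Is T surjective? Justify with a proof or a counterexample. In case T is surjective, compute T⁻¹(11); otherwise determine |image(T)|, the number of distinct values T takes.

8

T(6): Repeated squaring mod 28: 6^1 ≡ 6, 6^2 ≡ 6² = 36 ≡ 8, 6^4 ≡ 8² = 64 ≡ 8, 6^8 ≡ 8² = 64 ≡ 8. So 6^8 ≡ 8 (mod 28).
T(8): Repeated squaring mod 28: 8^1 ≡ 8, 8^2 ≡ 8² = 64 ≡ 8, 8^4 ≡ 8² = 64 ≡ 8, 8^8 ≡ 8² = 64 ≡ 8. So 8^8 ≡ 8 (mod 28).
So T(6) = T(8) = 8 while 6 ≠ 8, so T is not injective.
A non-injective map from the 28-element set ℤ_{28} to itself takes at most 27 distinct values, so it cannot be surjective. Therefore T is not surjective.
Since T is not surjective, we determine |image(T)|. Computing x^8 mod 28 for each x (by repeated squaring, reducing mod 28 at every step), the values T(0), T(1), …, T(27) are: 0, 1, 4, 9, 16, 25, 8, 21, 8, 25, 16, 9, 4, 1, 0, 1, 4, 9, 16, 25, 8, 21, 8, 25, 16, 9, 4, 1.
The distinct values are {0, 1, 4, 8, 9, 16, 21, 25}; there are 8 of them.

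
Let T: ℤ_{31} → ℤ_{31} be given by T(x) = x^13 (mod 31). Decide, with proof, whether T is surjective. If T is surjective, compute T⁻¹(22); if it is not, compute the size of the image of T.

21

Since 31 is prime, the nonzero elements of ℤ_{31} form a cyclic group of order 30.
As gcd(13, 30) = 1, raising to the 13th power is a bijection on this group: if a^13 ≡ b^13 then (ab^{−1})^13 = 1, and the only element of order dividing gcd(13, 30) = 1 is 1, so a = b.
With T(0) = 0 this makes T injective on all of ℤ_{31}, hence bijective (finite equal-size domain and codomain). In particular T is surjective.
Since T is surjective, we find the preimage of 22. The inverse of x ↦ x^13 on (ℤ_{31})^× is x ↦ x^7, because 13·7 = 91 = 3·30 + 1 ≡ 1 (mod 30) and x^{30} = 1 for x ≠ 0 (Fermat). So T⁻¹(22) = 22^7 mod 31.
Repeated squaring mod 31: 22^1 ≡ 22, 22^2 ≡ 22² = 484 ≡ 19, 22^4 ≡ 19² = 361 ≡ 20. Since 7 = 4 + 2 + 1, 22^7 ≡ 20·19·22: 20·19 = 380 ≡ 8, then 8·22 = 176 ≡ 21. So 22^7 ≡ 21 (mod 31).
Hence T⁻¹(22) = 21.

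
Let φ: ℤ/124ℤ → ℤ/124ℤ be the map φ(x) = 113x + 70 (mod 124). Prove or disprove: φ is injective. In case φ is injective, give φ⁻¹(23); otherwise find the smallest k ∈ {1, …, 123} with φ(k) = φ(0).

117

If φ(x_1) = φ(x_2), then 113x_1 ≡ 113x_2 (mod 124). Because gcd(113, 124) = 1, we may cancel 113 to get x_1 ≡ x_2 (mod 124).
Thus φ is injective.
We now compute 113⁻¹ mod 124 explicitly. Euclid's algorithm: 124 = 1·113 + 11, 113 = 10·11 + 3, 11 = 3·3 + 2, 3 = 1·2 + 1; back-substituting gives 1 = 45·113 − 41·124, so 113⁻¹ ≡ 45 (mod 124).
Since φ is injective, we find φ⁻¹(23): we need 113x ≡ 23 − 70 ≡ 77 (mod 124). Using 113⁻¹ = 45: x ≡ 45·77 = 3465 = 27·124 + 117, so x = 117.
Check: φ(117) = 113·117 + 70 = 13291 = 107·124 + 23 ≡ 23 (mod 124).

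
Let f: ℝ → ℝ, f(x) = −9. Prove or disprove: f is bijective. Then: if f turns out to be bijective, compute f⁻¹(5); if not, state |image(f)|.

By definition, f is injective when f(x_1) = f(x_2) forces x_1 = x_2.
f(0) = −9 = f(1) with 0 ≠ 1, so f is not injective, hence not bijective.
Since f is not bijective, we state |image(f)|: the image of f is {−9}, which has 1 element.

1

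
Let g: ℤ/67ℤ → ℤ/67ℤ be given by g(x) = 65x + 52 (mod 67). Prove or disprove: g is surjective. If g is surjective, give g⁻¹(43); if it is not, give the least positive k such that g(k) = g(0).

Recall that surjectivity means every element of the codomain has a preimage under g.
Since gcd(65, 67) = 1, 65 is invertible modulo 67. Euclid's algorithm: 67 = 1·65 + 2, 65 = 32·2 + 1; back-substituting gives 1 = 33·65 − 32·67, so 65⁻¹ ≡ 33 (mod 67).
Then y ↦ 33(y − 52) is a two-sided inverse to g, so every y ∈ ℤ/67ℤ has a preimage.
So g is surjective.
Since g is surjective, we compute g⁻¹(43): solve 65x + 52 ≡ 43 (mod 67), i.e. 65x ≡ 58 (mod 67).
Multiplying by 65⁻¹ = 33 gives x ≡ 33·58 = 1914 = 28·67 + 38 ≡ 38 (mod 67).
Check: g(38) = 65·38 + 52 = 2522 = 37·67 + 43 ≡ 43 (mod 67).

38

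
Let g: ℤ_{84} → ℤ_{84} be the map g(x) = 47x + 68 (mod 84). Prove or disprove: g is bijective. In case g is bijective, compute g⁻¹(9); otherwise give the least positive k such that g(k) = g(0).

If g(u) = g(v), then 47u ≡ 47v (mod 84). Because gcd(47, 84) = 1, we may cancel 47 to get u ≡ v (mod 84).
We now compute 47⁻¹ mod 84 explicitly. Euclid's algorithm: 84 = 1·47 + 37, 47 = 1·37 + 10, 37 = 3·10 + 7, 10 = 1·7 + 3, 7 = 2·3 + 1; back-substituting gives 1 = 59·47 − 33·84, so 47⁻¹ ≡ 59 (mod 84).
For any y ∈ ℤ_{84}, x = 59(y − 68) mod 84 satisfies g(x) = 47·59(y − 68) + 68 ≡ y (since 47·59 ≡ 1 mod 84). So every y has a preimage.
Therefore g is bijective.
Since g is bijective, we find g⁻¹(9): we need 47x ≡ 9 − 68 ≡ 25 (mod 84). Using 47⁻¹ = 59: x ≡ 59·25 = 1475 = 17·84 + 47, so x = 47.
Check: g(47) = 47·47 + 68 = 2277 = 27·84 + 9 ≡ 9 (mod 84).

47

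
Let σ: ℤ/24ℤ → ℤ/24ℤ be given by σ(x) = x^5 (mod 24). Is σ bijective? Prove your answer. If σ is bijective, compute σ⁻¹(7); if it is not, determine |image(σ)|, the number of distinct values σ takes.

15

σ(0) = 0^5 = 0.
σ(6): Repeated squaring mod 24: 6^1 ≡ 6, 6^2 ≡ 6² = 36 ≡ 12, 6^4 ≡ 12² = 144 ≡ 0. Since 5 = 4 + 1, 6^5 ≡ 0·6: 0·6 = 0. So 6^5 ≡ 0 (mod 24).
So σ(0) = σ(6) = 0 while 0 ≠ 6, thus σ is not injective, hence not bijective.
Since σ is not bijective, we determine |image(σ)|. Computing x^5 mod 24 for each x (by repeated squaring, reducing mod 24 at every step), the values σ(0), σ(1), …, σ(23) are: 0, 1, 8, 3, 16, 5, 0, 7, 8, 9, 16, 11, 0, 13, 8, 15, 16, 17, 0, 19, 8, 21, 16, 23.
The distinct values are {0, 1, 3, 5, 7, 8, 9, 11, 13, 15, 16, 17, 19, 21, 23}; there are 15 of them.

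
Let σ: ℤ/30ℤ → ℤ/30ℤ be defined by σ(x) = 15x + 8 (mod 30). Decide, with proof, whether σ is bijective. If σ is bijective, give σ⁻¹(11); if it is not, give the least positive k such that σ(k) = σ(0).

2

We have gcd(15, 30) = 15 > 1. Taking a = 0 and b = 2: σ(0) = 8 and σ(2) = 15·2 + 8 = 38 ≡ 8 (mod 30).
So σ(0) = σ(2) while 0 ≠ 2, thus σ is not injective, hence not bijective.
Since σ is not bijective, we find the least positive k with σ(k) = σ(0): this means 15k ≡ 0 (mod 30), i.e. 30 ∣ 15k. Since gcd(15, 30) = 15, dividing through by 15 this holds exactly when 2 ∣ k.
The smallest positive such k is 2.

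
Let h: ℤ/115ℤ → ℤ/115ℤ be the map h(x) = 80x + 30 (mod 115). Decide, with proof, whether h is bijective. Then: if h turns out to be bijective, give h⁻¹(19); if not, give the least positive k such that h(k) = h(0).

We have gcd(80, 115) = 5 > 1. Taking u = 0 and v = 23: h(0) = 30 and h(23) = 80·23 + 30 = 1870 ≡ 30 (mod 115).
So h(0) = h(23) while 0 ≠ 23, therefore h is not injective, hence not bijective.
Since h is not bijective, we find the least positive k with h(k) = h(0): this means 80k ≡ 0 (mod 115), i.e. 115 ∣ 80k. Since gcd(80, 115) = 5, dividing through by 5 this holds exactly when 23 ∣ 16k, and as gcd(16, 23) = 1, exactly when 23 ∣ k.
The smallest positive such k is 23.

23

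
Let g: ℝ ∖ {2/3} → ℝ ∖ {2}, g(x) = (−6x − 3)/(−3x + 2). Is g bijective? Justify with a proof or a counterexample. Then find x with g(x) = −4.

5/18

Suppose g(s) = g(t). Cross-multiplying: (−6s − 3)(−3t + 2) = (−6t − 3)(−3s + 2).
Expanding both sides and cancelling the symmetric terms leaves −21·(s − t) = 0. Since −21 ≠ 0, s = t. Thus g is injective.
For any y ≠ 2, solving y(−3x + 2) = −6x − 3 for x gives a well-defined x ≠ 2/3. So g is surjective.
So g is bijective.
Solving g(x) = −4: cross-multiplying gives −6x − 3 = −4(−3x + 2), which rearranges to −18x = −5, so x = 5/18.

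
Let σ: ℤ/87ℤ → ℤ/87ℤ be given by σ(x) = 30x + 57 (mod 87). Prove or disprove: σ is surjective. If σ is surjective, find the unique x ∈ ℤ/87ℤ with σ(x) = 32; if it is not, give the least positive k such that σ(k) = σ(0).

Since gcd(30, 87) = 3, we have 30x ≡ 0 (mod 3) for all x, so σ(x) ≡ 0 (mod 3).
But 1 ≢ 0 (mod 3), so 1 ∈ ℤ/87ℤ has no preimage. So σ is not surjective.
Since σ is not surjective, we find the least positive k with σ(k) = σ(0): this means 30k ≡ 0 (mod 87), i.e. 87 ∣ 30k. Since gcd(30, 87) = 3, dividing through by 3 this holds exactly when 29 ∣ 10k, and as gcd(10, 29) = 1, exactly when 29 ∣ k.
The smallest positive such k is 29.

29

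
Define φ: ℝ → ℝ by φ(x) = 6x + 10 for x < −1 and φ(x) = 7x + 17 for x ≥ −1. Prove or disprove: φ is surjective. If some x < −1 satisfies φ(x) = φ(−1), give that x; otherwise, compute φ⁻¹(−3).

-13/6

Both pieces are strictly increasing (slopes 6 and 7), so each is injective on its own interval.
The left piece maps (−∞, −1) onto (−∞, 4); the right piece maps [−1, ∞) onto [10, ∞).
The union (−∞, 4) ∪ [10, ∞) omits the interval between 4 and 10; in particular 4 has no preimage. So φ is not surjective.
Because the two images are disjoint, no x < −1 has φ(x) = φ(−1), so we compute φ⁻¹(−3): −3 lies in (−∞, 4), so solve 6x + 10 = −3: x = (−3 − 10)/6 = −13/6.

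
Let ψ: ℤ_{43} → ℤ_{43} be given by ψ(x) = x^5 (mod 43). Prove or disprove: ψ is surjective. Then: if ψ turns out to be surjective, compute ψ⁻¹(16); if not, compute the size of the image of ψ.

Since 43 is prime, the nonzero elements of ℤ_{43} form a cyclic group of order 42.
As gcd(5, 42) = 1, raising to the 5th power is a bijection on this group: if a^5 ≡ b^5 then (ab^{−1})^5 = 1, and the only element of order dividing gcd(5, 42) = 1 is 1, so a = b.
With ψ(0) = 0 this makes ψ injective on all of ℤ_{43}, hence bijective (finite equal-size domain and codomain). In particular ψ is surjective.
Since ψ is surjective, we find the preimage of 16. The inverse of x ↦ x^5 on (ℤ_{43})^× is x ↦ x^17, because 5·17 = 85 = 2·42 + 1 ≡ 1 (mod 42) and x^{42} = 1 for x ≠ 0 (Fermat). So ψ⁻¹(16) = 16^17 mod 43.
Repeated squaring mod 43: 16^1 ≡ 16, 16^2 ≡ 16² = 256 ≡ 41, 16^4 ≡ 41² = 1681 ≡ 4, 16^8 ≡ 4² = 16, 16^16 ≡ 16² = 256 ≡ 41. Since 17 = 16 + 1, 16^17 ≡ 41·16: 41·16 = 656 ≡ 11. So 16^17 ≡ 11 (mod 43).
Hence ψ⁻¹(16) = 11.

11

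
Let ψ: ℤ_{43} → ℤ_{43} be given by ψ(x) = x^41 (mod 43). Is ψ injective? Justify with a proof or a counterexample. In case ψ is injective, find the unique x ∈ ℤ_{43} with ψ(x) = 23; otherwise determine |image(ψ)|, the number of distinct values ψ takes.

15

Since 43 is prime, the nonzero elements of ℤ_{43} form a cyclic group of order 42.
As gcd(41, 42) = 1, raising to the 41st power is a bijection on this group: if x_1^41 ≡ x_2^41 then (x_1x_2^{−1})^41 = 1, and the only element of order dividing gcd(41, 42) = 1 is 1, so x_1 = x_2.
With ψ(0) = 0 this makes ψ injective on all of ℤ_{43}, hence bijective (finite equal-size domain and codomain). In particular ψ is injective.
Since ψ is injective, we find the preimage of 23. The inverse of x ↦ x^41 on (ℤ_{43})^× is x ↦ x^41, because 41·41 = 1681 = 40·42 + 1 ≡ 1 (mod 42) and x^{42} = 1 for x ≠ 0 (Fermat). So ψ⁻¹(23) = 23^41 mod 43.
Repeated squaring mod 43: 23^1 ≡ 23, 23^2 ≡ 23² = 529 ≡ 13, 23^4 ≡ 13² = 169 ≡ 40, 23^8 ≡ 40² = 1600 ≡ 9, 23^16 ≡ 9² = 81 ≡ 38, 23^32 ≡ 38² = 1444 ≡ 25. Since 41 = 32 + 8 + 1, 23^41 ≡ 25·9·23: 25·9 = 225 ≡ 10, then 10·23 = 230 ≡ 15. So 23^41 ≡ 15 (mod 43).
Hence ψ⁻¹(23) = 15.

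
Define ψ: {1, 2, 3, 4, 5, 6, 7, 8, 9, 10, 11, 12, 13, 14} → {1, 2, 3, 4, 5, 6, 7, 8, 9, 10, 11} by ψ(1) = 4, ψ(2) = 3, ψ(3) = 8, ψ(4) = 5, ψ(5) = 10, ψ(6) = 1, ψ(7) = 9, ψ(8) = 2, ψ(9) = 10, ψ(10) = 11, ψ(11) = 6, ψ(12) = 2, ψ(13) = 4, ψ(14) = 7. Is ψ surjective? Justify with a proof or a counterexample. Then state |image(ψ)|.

11

Every element of the codomain has a preimage: 1 = ψ(6), 2 = ψ(8), 3 = ψ(2), 4 = ψ(1), 5 = ψ(4), 6 = ψ(11), 7 = ψ(14), 8 = ψ(3), 9 = ψ(7), 10 = ψ(5), 11 = ψ(10).
Hence ψ is surjective.
The image of ψ is {1, 2, 3, 4, 5, 6, 7, 8, 9, 10, 11}, which has 11 elements.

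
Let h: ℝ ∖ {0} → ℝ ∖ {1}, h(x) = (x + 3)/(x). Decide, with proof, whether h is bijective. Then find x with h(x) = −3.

-3/4

Suppose h(u) = h(v). Cross-multiplying: (u + 3)(v) = (v + 3)(u).
Expanding both sides and cancelling the symmetric terms leaves −3·(u − v) = 0. Since −3 ≠ 0, u = v. Thus h is injective.
For any y ≠ 1, solving y(x) = x + 3 for x gives a well-defined x ≠ 0. So h is surjective.
So h is bijective.
Solving h(x) = −3: cross-multiplying gives x + 3 = −3(x), which rearranges to 4x = −3, so x = −3/4.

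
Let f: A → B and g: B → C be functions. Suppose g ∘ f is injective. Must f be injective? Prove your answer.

Suppose f(x_1) = f(x_2). Applying g: (g ∘ f)(x_1) = (g ∘ f)(x_2). Since g ∘ f is injective, x_1 = x_2. Therefore f is injective.

injective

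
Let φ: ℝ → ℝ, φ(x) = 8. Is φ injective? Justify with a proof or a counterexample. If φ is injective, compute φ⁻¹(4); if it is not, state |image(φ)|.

1

φ(0) = 8 = φ(1) with 0 ≠ 1, so φ is not injective.
Since φ is not injective, we state |image(φ)|: the image of φ is {8}, which has 1 element.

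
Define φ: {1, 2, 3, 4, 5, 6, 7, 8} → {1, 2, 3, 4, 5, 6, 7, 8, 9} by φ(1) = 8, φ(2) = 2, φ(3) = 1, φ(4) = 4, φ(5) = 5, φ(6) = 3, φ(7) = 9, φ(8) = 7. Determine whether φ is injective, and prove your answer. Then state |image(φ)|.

8

The values φ(1), …, φ(8) are 8, 2, 1, 4, 5, 3, 9, 7 — all distinct.
So φ(s) = φ(t) only when s = t, and φ is injective.
The image of φ is {1, 2, 3, 4, 5, 7, 8, 9}, which has 8 elements.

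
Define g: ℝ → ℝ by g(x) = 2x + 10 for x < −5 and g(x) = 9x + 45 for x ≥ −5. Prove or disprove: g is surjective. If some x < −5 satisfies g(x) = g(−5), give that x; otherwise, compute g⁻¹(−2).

-6

Both pieces are strictly increasing (slopes 2 and 9), so each is injective on its own interval.
The left piece maps (−∞, −5) onto (−∞, 0); the right piece maps [−5, ∞) onto [0, ∞).
These images together cover ℝ, so g is surjective.
Because the two images are disjoint, no x < −5 has g(x) = g(−5), so we compute g⁻¹(−2): −2 lies in (−∞, 0), so solve 2x + 10 = −2: x = (−2 − 10)/2 = −6.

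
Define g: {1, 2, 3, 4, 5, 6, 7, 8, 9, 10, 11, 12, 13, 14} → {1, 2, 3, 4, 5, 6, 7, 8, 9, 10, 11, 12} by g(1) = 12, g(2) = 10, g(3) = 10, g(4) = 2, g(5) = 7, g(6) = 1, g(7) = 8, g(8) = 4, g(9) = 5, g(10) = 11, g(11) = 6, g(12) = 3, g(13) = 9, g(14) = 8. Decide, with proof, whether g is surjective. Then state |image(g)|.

Every element of the codomain has a preimage: 1 = g(6), 2 = g(4), 3 = g(12), 4 = g(8), 5 = g(9), 6 = g(11), 7 = g(5), 8 = g(7), 9 = g(13), 10 = g(2), 11 = g(10), 12 = g(1).
Hence g is surjective.
The image of g is {1, 2, 3, 4, 5, 6, 7, 8, 9, 10, 11, 12}, which has 12 elements.

12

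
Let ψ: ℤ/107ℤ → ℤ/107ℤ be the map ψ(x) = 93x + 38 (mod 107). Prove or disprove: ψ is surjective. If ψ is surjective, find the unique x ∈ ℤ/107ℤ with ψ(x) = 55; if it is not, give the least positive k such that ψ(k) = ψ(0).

37

Since gcd(93, 107) = 1, 93 is invertible modulo 107. Euclid's algorithm: 107 = 1·93 + 14, 93 = 6·14 + 9, 14 = 1·9 + 5, 9 = 1·5 + 4, 5 = 1·4 + 1; back-substituting gives 1 = 84·93 − 73·107, so 93⁻¹ ≡ 84 (mod 107).
For any y ∈ ℤ/107ℤ, x = 84(y − 38) mod 107 satisfies ψ(x) = 93·84(y − 38) + 38 ≡ y (since 93·84 ≡ 1 mod 107). So every y has a preimage.
Therefore ψ is surjective.
Since ψ is surjective, we find ψ⁻¹(55): we need 93x ≡ 55 − 38 ≡ 17 (mod 107). Using 93⁻¹ = 84: x ≡ 84·17 = 1428 = 13·107 + 37, so x = 37.
Check: ψ(37) = 93·37 + 38 = 3479 = 32·107 + 55 ≡ 55 (mod 107).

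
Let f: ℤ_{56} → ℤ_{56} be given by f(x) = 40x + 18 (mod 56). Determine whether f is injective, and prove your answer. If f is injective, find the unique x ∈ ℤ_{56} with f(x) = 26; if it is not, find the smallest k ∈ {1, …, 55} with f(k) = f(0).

7

We have gcd(40, 56) = 8 > 1. Taking s = 0 and t = 7: f(0) = 18 and f(7) = 40·7 + 18 = 298 ≡ 18 (mod 56).
So f(0) = f(7) while 0 ≠ 7, therefore f is not injective.
Since f is not injective, we find the least positive k with f(k) = f(0): this means 40k ≡ 0 (mod 56), i.e. 56 ∣ 40k. Since gcd(40, 56) = 8, dividing through by 8 this holds exactly when 7 ∣ 5k, and as gcd(5, 7) = 1, exactly when 7 ∣ k.
The smallest positive such k is 7.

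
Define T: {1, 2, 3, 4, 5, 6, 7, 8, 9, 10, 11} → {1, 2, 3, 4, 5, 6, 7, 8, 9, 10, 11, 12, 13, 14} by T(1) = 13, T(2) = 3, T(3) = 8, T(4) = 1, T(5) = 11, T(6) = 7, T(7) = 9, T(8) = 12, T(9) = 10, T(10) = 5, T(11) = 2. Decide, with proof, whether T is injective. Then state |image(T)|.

11

The values T(1), …, T(11) are 13, 3, 8, 1, 11, 7, 9, 12, 10, 5, 2 — all distinct.
So T(x_1) = T(x_2) only when x_1 = x_2, and T is injective.
The image of T is {1, 2, 3, 5, 7, 8, 9, 10, 11, 12, 13}, which has 11 elements.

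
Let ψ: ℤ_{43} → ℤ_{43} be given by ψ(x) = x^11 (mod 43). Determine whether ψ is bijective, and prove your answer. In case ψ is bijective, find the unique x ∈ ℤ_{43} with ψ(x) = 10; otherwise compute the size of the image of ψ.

14

Since 43 is prime, the nonzero elements of ℤ_{43} form a cyclic group of order 42.
As gcd(11, 42) = 1, raising to the 11th power is a bijection on this group: if s^11 ≡ t^11 then (st^{−1})^11 = 1, and the only element of order dividing gcd(11, 42) = 1 is 1, so s = t.
With ψ(0) = 0 this makes ψ injective on all of ℤ_{43}, hence bijective (finite equal-size domain and codomain). In particular ψ is bijective.
Since ψ is bijective, we find the preimage of 10. The inverse of x ↦ x^11 on (ℤ_{43})^× is x ↦ x^23, because 11·23 = 253 = 6·42 + 1 ≡ 1 (mod 42) and x^{42} = 1 for x ≠ 0 (Fermat). So ψ⁻¹(10) = 10^23 mod 43.
Repeated squaring mod 43: 10^1 ≡ 10, 10^2 ≡ 10² = 100 ≡ 14, 10^4 ≡ 14² = 196 ≡ 24, 10^8 ≡ 24² = 576 ≡ 17, 10^16 ≡ 17² = 289 ≡ 31. Since 23 = 16 + 4 + 2 + 1, 10^23 ≡ 31·24·14·10: 31·24 = 744 ≡ 13, then 13·14 = 182 ≡ 10, then 10·10 = 100 ≡ 14. So 10^23 ≡ 14 (mod 43).
Hence ψ⁻¹(10) = 14.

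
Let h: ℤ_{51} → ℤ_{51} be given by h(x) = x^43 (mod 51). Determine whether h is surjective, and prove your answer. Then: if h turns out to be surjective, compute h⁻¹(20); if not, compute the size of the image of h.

Computing x^43 mod 51 for each x (by repeated squaring, reducing mod 51 at every step), the values h(0), h(1), …, h(50) are: 0, 1, 8, 24, 13, 11, 39, 31, 2, 15, 37, 29, 6, 4, 44, 9, 16, 17, 18, 25, 41, 30, 28, 5, 48, 19, 32, 3, 46, 23, 21, 10, 26, 33, 34, 35, 42, 7, 47, 45, 22, 14, 36, 49, 20, 12, 40, 38, 27, 43, 50.
Every element of ℤ_{51} appears exactly once in this list, so h is a bijection, and in particular surjective.
Since h is surjective, we read off the preimage of 20 from the same table: h(44) = 20, so h⁻¹(20) = 44.

44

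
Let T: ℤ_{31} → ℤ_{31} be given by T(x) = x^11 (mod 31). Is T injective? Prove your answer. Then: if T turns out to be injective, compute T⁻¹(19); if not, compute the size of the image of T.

Since 31 is prime, the nonzero elements of ℤ_{31} form a cyclic group of order 30.
As gcd(11, 30) = 1, raising to the 11th power is a bijection on this group: if x_1^11 ≡ x_2^11 then (x_1x_2^{−1})^11 = 1, and the only element of order dividing gcd(11, 30) = 1 is 1, so x_1 = x_2.
With T(0) = 0 this makes T injective on all of ℤ_{31}, hence bijective (finite equal-size domain and codomain). In particular T is injective.
Since T is injective, we find the preimage of 19. The inverse of x ↦ x^11 on (ℤ_{31})^× is x ↦ x^11, because 11·11 = 121 = 4·30 + 1 ≡ 1 (mod 30) and x^{30} = 1 for x ≠ 0 (Fermat). So T⁻¹(19) = 19^11 mod 31.
Repeated squaring mod 31: 19^1 ≡ 19, 19^2 ≡ 19² = 361 ≡ 20, 19^4 ≡ 20² = 400 ≡ 28, 19^8 ≡ 28² = 784 ≡ 9. Since 11 = 8 + 2 + 1, 19^11 ≡ 9·20·19: 9·20 = 180 ≡ 25, then 25·19 = 475 ≡ 10. So 19^11 ≡ 10 (mod 31).
Hence T⁻¹(19) = 10.

10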